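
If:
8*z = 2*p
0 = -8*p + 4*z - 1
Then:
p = -1/7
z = -1/28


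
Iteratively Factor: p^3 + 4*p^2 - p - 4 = (p + 1)*(p^2 + 3*p - 4) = (p + 1)*(p + 4)*(p - 1)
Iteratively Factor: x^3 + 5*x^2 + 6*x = (x + 2)*(x^2 + 3*x) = x*(x + 2)*(x + 3)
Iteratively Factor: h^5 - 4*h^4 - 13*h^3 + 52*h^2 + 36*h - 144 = (h + 2)*(h^4 - 6*h^3 - h^2 + 54*h - 72) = (h - 2)*(h + 2)*(h^3 - 4*h^2 - 9*h + 36) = (h - 4)*(h - 2)*(h + 2)*(h^2 - 9) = (h - 4)*(h - 2)*(h + 2)*(h + 3)*(h - 3)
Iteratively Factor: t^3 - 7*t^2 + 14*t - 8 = (t - 1)*(t^2 - 6*t + 8) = (t - 4)*(t - 1)*(t - 2)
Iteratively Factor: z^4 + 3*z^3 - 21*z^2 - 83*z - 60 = (z - 5)*(z^3 + 8*z^2 + 19*z + 12) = (z - 5)*(z + 4)*(z^2 + 4*z + 3) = (z - 5)*(z + 3)*(z + 4)*(z + 1)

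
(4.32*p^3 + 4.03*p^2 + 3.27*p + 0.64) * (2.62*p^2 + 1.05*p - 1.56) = 11.3184*p^5 + 15.0946*p^4 + 6.0597*p^3 - 1.1765*p^2 - 4.4292*p - 0.9984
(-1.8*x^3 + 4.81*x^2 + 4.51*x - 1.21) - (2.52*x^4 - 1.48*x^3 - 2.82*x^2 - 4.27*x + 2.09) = -2.52*x^4 - 0.32*x^3 + 7.63*x^2 + 8.78*x - 3.3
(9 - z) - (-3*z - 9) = 2*z + 18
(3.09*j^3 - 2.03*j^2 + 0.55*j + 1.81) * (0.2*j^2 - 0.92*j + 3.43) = 0.618*j^5 - 3.2488*j^4 + 12.5763*j^3 - 7.1069*j^2 + 0.2213*j + 6.2083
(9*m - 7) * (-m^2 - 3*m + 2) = -9*m^3 - 20*m^2 + 39*m - 14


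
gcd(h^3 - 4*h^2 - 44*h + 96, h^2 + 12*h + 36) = h + 6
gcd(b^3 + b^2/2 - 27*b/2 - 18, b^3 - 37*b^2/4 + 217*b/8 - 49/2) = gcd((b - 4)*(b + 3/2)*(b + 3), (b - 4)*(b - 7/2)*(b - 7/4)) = b - 4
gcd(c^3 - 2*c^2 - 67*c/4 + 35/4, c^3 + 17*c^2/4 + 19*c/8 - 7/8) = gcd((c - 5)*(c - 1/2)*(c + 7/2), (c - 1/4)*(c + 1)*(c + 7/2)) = c + 7/2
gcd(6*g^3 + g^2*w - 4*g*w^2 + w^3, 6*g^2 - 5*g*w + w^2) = 6*g^2 - 5*g*w + w^2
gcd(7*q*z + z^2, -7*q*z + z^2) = z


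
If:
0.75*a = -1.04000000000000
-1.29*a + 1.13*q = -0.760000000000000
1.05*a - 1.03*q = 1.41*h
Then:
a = -1.39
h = 0.62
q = -2.26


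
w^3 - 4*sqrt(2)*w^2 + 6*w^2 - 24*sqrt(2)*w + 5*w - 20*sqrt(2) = (w + 1)*(w + 5)*(w - 4*sqrt(2))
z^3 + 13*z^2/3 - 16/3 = (z - 1)*(z + 4/3)*(z + 4)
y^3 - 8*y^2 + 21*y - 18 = (y - 3)^2*(y - 2)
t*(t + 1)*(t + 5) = t^3 + 6*t^2 + 5*t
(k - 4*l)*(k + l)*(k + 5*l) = k^3 + 2*k^2*l - 19*k*l^2 - 20*l^3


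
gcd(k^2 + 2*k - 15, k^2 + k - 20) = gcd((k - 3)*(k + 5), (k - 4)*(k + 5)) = k + 5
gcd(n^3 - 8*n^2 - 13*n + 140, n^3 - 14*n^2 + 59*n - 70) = n^2 - 12*n + 35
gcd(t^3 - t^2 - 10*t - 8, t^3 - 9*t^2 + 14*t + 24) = t^2 - 3*t - 4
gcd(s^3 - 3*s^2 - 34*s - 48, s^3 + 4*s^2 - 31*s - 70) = s + 2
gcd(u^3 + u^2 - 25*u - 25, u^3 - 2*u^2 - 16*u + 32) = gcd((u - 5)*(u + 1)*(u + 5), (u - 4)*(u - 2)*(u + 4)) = 1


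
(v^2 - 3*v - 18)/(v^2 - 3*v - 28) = (-v^2 + 3*v + 18)/(-v^2 + 3*v + 28)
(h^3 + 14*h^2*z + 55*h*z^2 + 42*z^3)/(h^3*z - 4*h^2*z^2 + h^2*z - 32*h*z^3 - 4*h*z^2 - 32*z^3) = (-h^3 - 14*h^2*z - 55*h*z^2 - 42*z^3)/(z*(-h^3 + 4*h^2*z - h^2 + 32*h*z^2 + 4*h*z + 32*z^2))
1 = 1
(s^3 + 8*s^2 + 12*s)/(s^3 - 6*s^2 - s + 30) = s*(s + 6)/(s^2 - 8*s + 15)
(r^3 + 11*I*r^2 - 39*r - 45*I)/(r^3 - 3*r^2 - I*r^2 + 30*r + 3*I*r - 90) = (r^2 + 6*I*r - 9)/(r^2 + r*(-3 - 6*I) + 18*I)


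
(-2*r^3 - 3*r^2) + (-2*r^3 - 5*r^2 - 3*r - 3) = -4*r^3 - 8*r^2 - 3*r - 3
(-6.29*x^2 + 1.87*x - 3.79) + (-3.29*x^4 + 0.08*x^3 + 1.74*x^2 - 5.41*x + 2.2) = -3.29*x^4 + 0.08*x^3 - 4.55*x^2 - 3.54*x - 1.59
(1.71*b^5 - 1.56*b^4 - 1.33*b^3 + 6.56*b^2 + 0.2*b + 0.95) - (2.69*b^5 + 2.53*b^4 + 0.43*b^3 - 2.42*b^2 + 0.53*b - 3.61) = -0.98*b^5 - 4.09*b^4 - 1.76*b^3 + 8.98*b^2 - 0.33*b + 4.56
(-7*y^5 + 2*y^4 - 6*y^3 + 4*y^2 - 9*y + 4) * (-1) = 7*y^5 - 2*y^4 + 6*y^3 - 4*y^2 + 9*y - 4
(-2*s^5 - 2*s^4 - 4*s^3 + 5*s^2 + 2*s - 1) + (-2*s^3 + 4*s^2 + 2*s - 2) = -2*s^5 - 2*s^4 - 6*s^3 + 9*s^2 + 4*s - 3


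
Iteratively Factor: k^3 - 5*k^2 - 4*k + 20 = (k + 2)*(k^2 - 7*k + 10) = (k - 2)*(k + 2)*(k - 5)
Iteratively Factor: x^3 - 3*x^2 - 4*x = (x + 1)*(x^2 - 4*x) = (x - 4)*(x + 1)*(x)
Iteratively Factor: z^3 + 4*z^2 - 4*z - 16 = (z + 2)*(z^2 + 2*z - 8) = (z + 2)*(z + 4)*(z - 2)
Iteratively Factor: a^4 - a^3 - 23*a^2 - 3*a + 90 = (a - 5)*(a^3 + 4*a^2 - 3*a - 18) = (a - 5)*(a + 3)*(a^2 + a - 6) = (a - 5)*(a + 3)^2*(a - 2)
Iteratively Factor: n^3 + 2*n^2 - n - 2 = (n + 2)*(n^2 - 1) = (n - 1)*(n + 2)*(n + 1)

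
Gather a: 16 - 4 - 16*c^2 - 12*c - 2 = -16*c^2 - 12*c + 10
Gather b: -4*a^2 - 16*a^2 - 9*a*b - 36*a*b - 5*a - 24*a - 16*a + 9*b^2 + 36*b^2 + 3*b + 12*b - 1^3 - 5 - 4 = -20*a^2 - 45*a + 45*b^2 + b*(15 - 45*a) - 10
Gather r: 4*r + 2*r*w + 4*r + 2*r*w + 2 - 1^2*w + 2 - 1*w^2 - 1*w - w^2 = r*(4*w + 8) - 2*w^2 - 2*w + 4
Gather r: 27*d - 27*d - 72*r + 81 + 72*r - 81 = 0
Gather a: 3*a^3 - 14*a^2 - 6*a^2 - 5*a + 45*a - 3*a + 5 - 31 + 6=3*a^3 - 20*a^2 + 37*a - 20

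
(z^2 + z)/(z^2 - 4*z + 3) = z*(z + 1)/(z^2 - 4*z + 3)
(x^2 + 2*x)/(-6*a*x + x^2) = (x + 2)/(-6*a + x)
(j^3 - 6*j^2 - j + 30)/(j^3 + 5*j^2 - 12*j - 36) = (j - 5)/(j + 6)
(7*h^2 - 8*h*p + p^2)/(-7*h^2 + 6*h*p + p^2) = (-7*h + p)/(7*h + p)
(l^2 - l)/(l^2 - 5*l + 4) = l/(l - 4)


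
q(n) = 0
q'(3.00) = 0.00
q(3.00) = 0.00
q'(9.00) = 0.00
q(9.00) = 0.00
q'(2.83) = 0.00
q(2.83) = 0.00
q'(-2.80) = 0.00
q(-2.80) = 0.00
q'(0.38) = 0.00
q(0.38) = 0.00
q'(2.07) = 0.00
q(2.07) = 0.00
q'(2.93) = 0.00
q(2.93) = 0.00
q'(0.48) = 0.00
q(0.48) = 0.00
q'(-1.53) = 0.00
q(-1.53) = 0.00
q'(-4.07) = 0.00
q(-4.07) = 0.00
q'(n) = 0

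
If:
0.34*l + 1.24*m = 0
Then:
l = -3.64705882352941*m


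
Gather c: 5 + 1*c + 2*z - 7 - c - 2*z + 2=0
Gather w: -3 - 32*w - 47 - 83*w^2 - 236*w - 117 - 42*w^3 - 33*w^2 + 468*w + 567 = -42*w^3 - 116*w^2 + 200*w + 400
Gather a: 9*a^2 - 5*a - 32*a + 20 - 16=9*a^2 - 37*a + 4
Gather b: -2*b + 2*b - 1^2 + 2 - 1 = 0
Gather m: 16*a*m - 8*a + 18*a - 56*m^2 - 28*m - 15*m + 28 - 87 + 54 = 10*a - 56*m^2 + m*(16*a - 43) - 5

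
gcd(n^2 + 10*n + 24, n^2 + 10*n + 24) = n^2 + 10*n + 24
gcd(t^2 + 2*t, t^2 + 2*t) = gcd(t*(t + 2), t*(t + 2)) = t^2 + 2*t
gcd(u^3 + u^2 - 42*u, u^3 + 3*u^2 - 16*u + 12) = 1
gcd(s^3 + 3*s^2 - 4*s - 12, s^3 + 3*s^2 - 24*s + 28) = s - 2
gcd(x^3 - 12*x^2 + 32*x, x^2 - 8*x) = x^2 - 8*x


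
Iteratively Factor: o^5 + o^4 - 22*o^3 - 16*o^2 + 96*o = (o + 4)*(o^4 - 3*o^3 - 10*o^2 + 24*o) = (o + 3)*(o + 4)*(o^3 - 6*o^2 + 8*o) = (o - 4)*(o + 3)*(o + 4)*(o^2 - 2*o) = (o - 4)*(o - 2)*(o + 3)*(o + 4)*(o)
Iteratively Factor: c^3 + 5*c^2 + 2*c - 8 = (c + 2)*(c^2 + 3*c - 4) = (c + 2)*(c + 4)*(c - 1)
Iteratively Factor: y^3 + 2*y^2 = (y)*(y^2 + 2*y) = y*(y + 2)*(y)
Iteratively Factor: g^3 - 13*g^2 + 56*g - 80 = (g - 5)*(g^2 - 8*g + 16) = (g - 5)*(g - 4)*(g - 4)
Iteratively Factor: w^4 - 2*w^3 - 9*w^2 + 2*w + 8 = (w + 2)*(w^3 - 4*w^2 - w + 4) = (w - 4)*(w + 2)*(w^2 - 1) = (w - 4)*(w + 1)*(w + 2)*(w - 1)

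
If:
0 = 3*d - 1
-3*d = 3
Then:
No Solution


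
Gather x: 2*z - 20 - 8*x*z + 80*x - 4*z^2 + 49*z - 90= x*(80 - 8*z) - 4*z^2 + 51*z - 110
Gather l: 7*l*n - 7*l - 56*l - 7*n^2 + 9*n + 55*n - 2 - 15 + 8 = l*(7*n - 63) - 7*n^2 + 64*n - 9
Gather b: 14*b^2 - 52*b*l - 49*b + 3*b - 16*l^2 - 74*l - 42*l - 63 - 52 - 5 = 14*b^2 + b*(-52*l - 46) - 16*l^2 - 116*l - 120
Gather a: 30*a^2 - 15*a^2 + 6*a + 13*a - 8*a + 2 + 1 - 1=15*a^2 + 11*a + 2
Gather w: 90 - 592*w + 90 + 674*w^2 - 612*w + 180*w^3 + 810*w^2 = 180*w^3 + 1484*w^2 - 1204*w + 180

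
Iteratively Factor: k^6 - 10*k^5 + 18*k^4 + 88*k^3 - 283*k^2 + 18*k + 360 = (k - 3)*(k^5 - 7*k^4 - 3*k^3 + 79*k^2 - 46*k - 120) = (k - 3)*(k + 1)*(k^4 - 8*k^3 + 5*k^2 + 74*k - 120) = (k - 4)*(k - 3)*(k + 1)*(k^3 - 4*k^2 - 11*k + 30) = (k - 4)*(k - 3)*(k + 1)*(k + 3)*(k^2 - 7*k + 10) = (k - 5)*(k - 4)*(k - 3)*(k + 1)*(k + 3)*(k - 2)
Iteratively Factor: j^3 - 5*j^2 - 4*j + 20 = (j - 2)*(j^2 - 3*j - 10) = (j - 2)*(j + 2)*(j - 5)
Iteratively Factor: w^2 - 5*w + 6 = (w - 2)*(w - 3)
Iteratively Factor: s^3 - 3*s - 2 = (s + 1)*(s^2 - s - 2) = (s - 2)*(s + 1)*(s + 1)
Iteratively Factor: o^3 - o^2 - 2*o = (o - 2)*(o^2 + o) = o*(o - 2)*(o + 1)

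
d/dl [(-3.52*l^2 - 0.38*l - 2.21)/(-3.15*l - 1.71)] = (11.088*l^2 + 12.0384*l - 6.3117)/(9.9225*l^2 + 10.773*l + 2.9241)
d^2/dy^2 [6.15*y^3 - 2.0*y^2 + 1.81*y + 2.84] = 36.9*y - 4.0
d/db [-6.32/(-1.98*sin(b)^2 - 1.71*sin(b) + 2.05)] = -(25.0272*sin(b) + 10.8072)*cos(b)/(1.98*sin(b)^2 + 1.71*sin(b) - 2.05)^2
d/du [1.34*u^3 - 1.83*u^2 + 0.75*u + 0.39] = 4.02*u^2 - 3.66*u + 0.75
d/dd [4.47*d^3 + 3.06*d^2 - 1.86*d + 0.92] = 13.41*d^2 + 6.12*d - 1.86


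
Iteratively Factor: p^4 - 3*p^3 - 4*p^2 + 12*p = (p)*(p^3 - 3*p^2 - 4*p + 12) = p*(p - 3)*(p^2 - 4) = p*(p - 3)*(p + 2)*(p - 2)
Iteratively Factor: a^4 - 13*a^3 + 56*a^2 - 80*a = (a - 5)*(a^3 - 8*a^2 + 16*a) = a*(a - 5)*(a^2 - 8*a + 16) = a*(a - 5)*(a - 4)*(a - 4)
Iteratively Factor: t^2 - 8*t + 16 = (t - 4)*(t - 4)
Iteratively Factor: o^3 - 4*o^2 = (o)*(o^2 - 4*o) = o^2*(o - 4)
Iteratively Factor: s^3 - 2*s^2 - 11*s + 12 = (s - 4)*(s^2 + 2*s - 3) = (s - 4)*(s - 1)*(s + 3)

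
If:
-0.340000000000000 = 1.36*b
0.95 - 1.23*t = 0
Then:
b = -0.25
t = 0.77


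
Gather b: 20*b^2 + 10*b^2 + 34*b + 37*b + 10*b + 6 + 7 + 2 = 30*b^2 + 81*b + 15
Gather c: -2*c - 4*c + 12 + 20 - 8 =24 - 6*c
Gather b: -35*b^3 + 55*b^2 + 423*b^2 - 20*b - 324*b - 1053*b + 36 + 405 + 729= -35*b^3 + 478*b^2 - 1397*b + 1170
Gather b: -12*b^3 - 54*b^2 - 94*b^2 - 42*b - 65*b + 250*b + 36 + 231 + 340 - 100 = -12*b^3 - 148*b^2 + 143*b + 507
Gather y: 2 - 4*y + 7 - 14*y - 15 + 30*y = 12*y - 6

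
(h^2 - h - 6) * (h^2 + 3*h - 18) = h^4 + 2*h^3 - 27*h^2 + 108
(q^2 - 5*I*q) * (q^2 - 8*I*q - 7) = q^4 - 13*I*q^3 - 47*q^2 + 35*I*q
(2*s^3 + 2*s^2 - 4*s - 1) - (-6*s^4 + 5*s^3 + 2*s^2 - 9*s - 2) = 6*s^4 - 3*s^3 + 5*s + 1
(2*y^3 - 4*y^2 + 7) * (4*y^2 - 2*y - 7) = 8*y^5 - 20*y^4 - 6*y^3 + 56*y^2 - 14*y - 49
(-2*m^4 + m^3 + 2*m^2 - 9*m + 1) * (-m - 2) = 2*m^5 + 3*m^4 - 4*m^3 + 5*m^2 + 17*m - 2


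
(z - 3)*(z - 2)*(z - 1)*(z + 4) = z^4 - 2*z^3 - 13*z^2 + 38*z - 24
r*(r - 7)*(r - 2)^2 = r^4 - 11*r^3 + 32*r^2 - 28*r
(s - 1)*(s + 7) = s^2 + 6*s - 7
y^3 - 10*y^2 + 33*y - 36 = (y - 4)*(y - 3)^2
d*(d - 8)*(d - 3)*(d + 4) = d^4 - 7*d^3 - 20*d^2 + 96*d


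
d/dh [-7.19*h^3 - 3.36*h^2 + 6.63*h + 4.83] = -21.57*h^2 - 6.72*h + 6.63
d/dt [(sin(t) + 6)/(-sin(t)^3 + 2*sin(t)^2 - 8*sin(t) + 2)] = 2*(sin(t)^3 + 8*sin(t)^2 - 12*sin(t) + 25)*cos(t)/(sin(t)^3 - 2*sin(t)^2 + 8*sin(t) - 2)^2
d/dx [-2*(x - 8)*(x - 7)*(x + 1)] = -6*x^2 + 56*x - 82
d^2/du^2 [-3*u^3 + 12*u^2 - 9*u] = 24 - 18*u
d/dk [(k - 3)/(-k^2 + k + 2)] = (-k^2 + k + (k - 3)*(2*k - 1) + 2)/(-k^2 + k + 2)^2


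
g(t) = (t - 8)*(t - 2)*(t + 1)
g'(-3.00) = 87.00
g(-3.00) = -110.00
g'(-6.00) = 222.00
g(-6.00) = -560.00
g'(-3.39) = 101.50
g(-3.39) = -146.73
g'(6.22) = 10.11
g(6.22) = -54.23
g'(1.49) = -14.16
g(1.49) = 8.27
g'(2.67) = -20.67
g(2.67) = -13.11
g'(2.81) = -20.89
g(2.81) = -16.02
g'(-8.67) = 387.57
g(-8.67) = -1364.25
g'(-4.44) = 145.06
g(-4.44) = -275.59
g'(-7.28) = 296.04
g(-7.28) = -890.49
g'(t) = (t - 8)*(t - 2) + (t - 8)*(t + 1) + (t - 2)*(t + 1) = 3*t^2 - 18*t + 6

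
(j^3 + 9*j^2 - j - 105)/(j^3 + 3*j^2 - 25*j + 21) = (j + 5)/(j - 1)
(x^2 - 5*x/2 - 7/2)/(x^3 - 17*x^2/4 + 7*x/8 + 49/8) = 4/(4*x - 7)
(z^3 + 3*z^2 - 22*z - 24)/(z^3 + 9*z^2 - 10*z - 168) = (z + 1)/(z + 7)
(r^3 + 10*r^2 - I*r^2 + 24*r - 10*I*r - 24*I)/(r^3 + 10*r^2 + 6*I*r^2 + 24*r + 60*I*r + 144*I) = (r - I)/(r + 6*I)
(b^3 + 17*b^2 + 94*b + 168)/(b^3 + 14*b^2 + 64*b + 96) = (b + 7)/(b + 4)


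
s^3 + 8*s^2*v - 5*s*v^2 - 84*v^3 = (s - 3*v)*(s + 4*v)*(s + 7*v)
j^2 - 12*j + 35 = (j - 7)*(j - 5)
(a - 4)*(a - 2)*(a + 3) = a^3 - 3*a^2 - 10*a + 24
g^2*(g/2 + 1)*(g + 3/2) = g^4/2 + 7*g^3/4 + 3*g^2/2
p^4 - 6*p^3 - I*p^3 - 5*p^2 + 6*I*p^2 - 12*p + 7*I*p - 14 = (p - 7)*(p + 1)*(p - 2*I)*(p + I)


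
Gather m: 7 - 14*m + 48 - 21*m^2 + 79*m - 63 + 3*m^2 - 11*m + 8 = -18*m^2 + 54*m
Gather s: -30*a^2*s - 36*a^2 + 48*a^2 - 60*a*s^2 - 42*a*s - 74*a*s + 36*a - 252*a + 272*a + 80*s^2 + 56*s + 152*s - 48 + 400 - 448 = 12*a^2 + 56*a + s^2*(80 - 60*a) + s*(-30*a^2 - 116*a + 208) - 96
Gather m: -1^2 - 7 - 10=-18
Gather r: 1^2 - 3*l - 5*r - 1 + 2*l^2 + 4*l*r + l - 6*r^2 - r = 2*l^2 - 2*l - 6*r^2 + r*(4*l - 6)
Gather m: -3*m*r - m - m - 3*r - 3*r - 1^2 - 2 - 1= m*(-3*r - 2) - 6*r - 4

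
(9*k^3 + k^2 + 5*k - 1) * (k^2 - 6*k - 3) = 9*k^5 - 53*k^4 - 28*k^3 - 34*k^2 - 9*k + 3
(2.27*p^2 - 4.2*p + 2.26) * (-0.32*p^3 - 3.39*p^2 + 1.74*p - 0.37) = -0.7264*p^5 - 6.3513*p^4 + 17.4646*p^3 - 15.8093*p^2 + 5.4864*p - 0.8362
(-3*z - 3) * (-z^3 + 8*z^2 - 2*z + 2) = 3*z^4 - 21*z^3 - 18*z^2 - 6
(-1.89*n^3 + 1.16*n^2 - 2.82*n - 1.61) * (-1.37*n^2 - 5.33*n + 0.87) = 2.5893*n^5 + 8.4845*n^4 - 3.9637*n^3 + 18.2455*n^2 + 6.1279*n - 1.4007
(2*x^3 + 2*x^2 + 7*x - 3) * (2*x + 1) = 4*x^4 + 6*x^3 + 16*x^2 + x - 3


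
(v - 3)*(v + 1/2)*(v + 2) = v^3 - v^2/2 - 13*v/2 - 3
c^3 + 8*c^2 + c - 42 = (c - 2)*(c + 3)*(c + 7)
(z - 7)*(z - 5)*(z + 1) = z^3 - 11*z^2 + 23*z + 35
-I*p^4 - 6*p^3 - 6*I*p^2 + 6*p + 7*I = (p + 1)*(p - 7*I)*(p + I)*(-I*p + I)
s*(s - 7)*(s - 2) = s^3 - 9*s^2 + 14*s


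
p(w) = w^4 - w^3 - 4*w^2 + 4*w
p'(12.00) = 6388.00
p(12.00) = 18480.00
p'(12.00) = 6388.00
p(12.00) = 18480.00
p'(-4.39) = -357.11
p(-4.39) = 361.37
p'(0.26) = 1.79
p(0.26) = 0.76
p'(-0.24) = 5.69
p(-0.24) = -1.17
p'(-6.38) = -1105.85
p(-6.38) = 1728.20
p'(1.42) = -1.96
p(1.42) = -1.18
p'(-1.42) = -2.14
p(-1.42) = -6.82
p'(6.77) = 1053.50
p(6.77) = 1634.11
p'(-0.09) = 4.69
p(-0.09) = -0.39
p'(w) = 4*w^3 - 3*w^2 - 8*w + 4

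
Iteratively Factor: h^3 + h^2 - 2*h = (h + 2)*(h^2 - h) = h*(h + 2)*(h - 1)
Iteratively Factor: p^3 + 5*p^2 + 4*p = (p + 4)*(p^2 + p) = (p + 1)*(p + 4)*(p)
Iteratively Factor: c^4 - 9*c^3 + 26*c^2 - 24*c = (c - 4)*(c^3 - 5*c^2 + 6*c) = (c - 4)*(c - 3)*(c^2 - 2*c) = c*(c - 4)*(c - 3)*(c - 2)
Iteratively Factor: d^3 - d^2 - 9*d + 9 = (d - 3)*(d^2 + 2*d - 3) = (d - 3)*(d + 3)*(d - 1)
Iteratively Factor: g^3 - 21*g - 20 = (g + 4)*(g^2 - 4*g - 5) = (g - 5)*(g + 4)*(g + 1)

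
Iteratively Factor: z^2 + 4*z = (z + 4)*(z)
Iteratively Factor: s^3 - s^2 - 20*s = (s)*(s^2 - s - 20) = s*(s + 4)*(s - 5)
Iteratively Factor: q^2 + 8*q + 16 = (q + 4)*(q + 4)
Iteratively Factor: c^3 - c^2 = (c)*(c^2 - c) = c^2*(c - 1)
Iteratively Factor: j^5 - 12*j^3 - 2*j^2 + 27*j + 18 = (j + 3)*(j^4 - 3*j^3 - 3*j^2 + 7*j + 6) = (j - 2)*(j + 3)*(j^3 - j^2 - 5*j - 3) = (j - 2)*(j + 1)*(j + 3)*(j^2 - 2*j - 3) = (j - 3)*(j - 2)*(j + 1)*(j + 3)*(j + 1)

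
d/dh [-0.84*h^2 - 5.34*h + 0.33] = -1.68*h - 5.34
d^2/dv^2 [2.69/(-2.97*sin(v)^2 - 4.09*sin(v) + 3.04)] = (94.912884*sin(v)^4 + 98.028711*sin(v)^3 - 0.220849000000015*sin(v)^2 - 162.611038*sin(v) - 138.572122)/(2.97*sin(v)^2 + 4.09*sin(v) - 3.04)^3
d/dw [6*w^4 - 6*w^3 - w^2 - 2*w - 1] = 24*w^3 - 18*w^2 - 2*w - 2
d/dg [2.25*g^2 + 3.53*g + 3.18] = 4.5*g + 3.53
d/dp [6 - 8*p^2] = -16*p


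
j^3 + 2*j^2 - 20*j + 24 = (j - 2)^2*(j + 6)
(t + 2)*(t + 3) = t^2 + 5*t + 6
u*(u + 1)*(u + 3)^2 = u^4 + 7*u^3 + 15*u^2 + 9*u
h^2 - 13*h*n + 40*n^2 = (h - 8*n)*(h - 5*n)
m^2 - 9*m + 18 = (m - 6)*(m - 3)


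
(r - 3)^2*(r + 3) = r^3 - 3*r^2 - 9*r + 27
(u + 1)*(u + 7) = u^2 + 8*u + 7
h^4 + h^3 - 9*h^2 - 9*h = h*(h - 3)*(h + 1)*(h + 3)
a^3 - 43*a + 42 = (a - 6)*(a - 1)*(a + 7)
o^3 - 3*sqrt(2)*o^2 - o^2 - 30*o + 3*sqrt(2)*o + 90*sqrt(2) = (o - 6)*(o + 5)*(o - 3*sqrt(2))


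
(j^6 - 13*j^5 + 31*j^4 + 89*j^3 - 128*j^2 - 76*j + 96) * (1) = j^6 - 13*j^5 + 31*j^4 + 89*j^3 - 128*j^2 - 76*j + 96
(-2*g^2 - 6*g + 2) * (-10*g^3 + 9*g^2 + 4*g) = 20*g^5 + 42*g^4 - 82*g^3 - 6*g^2 + 8*g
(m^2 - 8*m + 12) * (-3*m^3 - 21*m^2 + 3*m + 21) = -3*m^5 + 3*m^4 + 135*m^3 - 255*m^2 - 132*m + 252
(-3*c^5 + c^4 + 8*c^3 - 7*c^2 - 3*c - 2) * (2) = -6*c^5 + 2*c^4 + 16*c^3 - 14*c^2 - 6*c - 4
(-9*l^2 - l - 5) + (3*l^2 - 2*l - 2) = -6*l^2 - 3*l - 7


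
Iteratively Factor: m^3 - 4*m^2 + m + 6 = (m + 1)*(m^2 - 5*m + 6) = (m - 3)*(m + 1)*(m - 2)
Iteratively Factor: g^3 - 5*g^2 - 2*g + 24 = (g - 4)*(g^2 - g - 6) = (g - 4)*(g + 2)*(g - 3)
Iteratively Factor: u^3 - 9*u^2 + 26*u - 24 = (u - 3)*(u^2 - 6*u + 8) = (u - 4)*(u - 3)*(u - 2)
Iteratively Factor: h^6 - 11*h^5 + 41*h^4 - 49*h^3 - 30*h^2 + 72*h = (h + 1)*(h^5 - 12*h^4 + 53*h^3 - 102*h^2 + 72*h) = (h - 4)*(h + 1)*(h^4 - 8*h^3 + 21*h^2 - 18*h) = (h - 4)*(h - 2)*(h + 1)*(h^3 - 6*h^2 + 9*h) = (h - 4)*(h - 3)*(h - 2)*(h + 1)*(h^2 - 3*h) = h*(h - 4)*(h - 3)*(h - 2)*(h + 1)*(h - 3)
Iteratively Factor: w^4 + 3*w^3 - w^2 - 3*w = (w + 3)*(w^3 - w) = (w - 1)*(w + 3)*(w^2 + w) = w*(w - 1)*(w + 3)*(w + 1)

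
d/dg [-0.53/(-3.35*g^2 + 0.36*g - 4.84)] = (0.1908 - 3.551*g)/(3.35*g^2 - 0.36*g + 4.84)^2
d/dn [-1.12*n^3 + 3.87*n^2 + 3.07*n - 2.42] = -3.36*n^2 + 7.74*n + 3.07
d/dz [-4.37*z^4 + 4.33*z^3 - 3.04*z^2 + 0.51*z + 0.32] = -17.48*z^3 + 12.99*z^2 - 6.08*z + 0.51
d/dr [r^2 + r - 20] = 2*r + 1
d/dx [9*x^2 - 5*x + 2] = 18*x - 5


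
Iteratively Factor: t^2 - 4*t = (t)*(t - 4)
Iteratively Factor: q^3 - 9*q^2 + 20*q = (q - 5)*(q^2 - 4*q) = (q - 5)*(q - 4)*(q)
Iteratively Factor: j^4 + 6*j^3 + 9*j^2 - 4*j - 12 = (j - 1)*(j^3 + 7*j^2 + 16*j + 12) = (j - 1)*(j + 2)*(j^2 + 5*j + 6) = (j - 1)*(j + 2)*(j + 3)*(j + 2)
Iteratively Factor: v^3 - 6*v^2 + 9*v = (v - 3)*(v^2 - 3*v) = (v - 3)^2*(v)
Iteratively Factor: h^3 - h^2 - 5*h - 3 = (h - 3)*(h^2 + 2*h + 1) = (h - 3)*(h + 1)*(h + 1)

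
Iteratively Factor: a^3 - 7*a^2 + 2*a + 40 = (a + 2)*(a^2 - 9*a + 20) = (a - 5)*(a + 2)*(a - 4)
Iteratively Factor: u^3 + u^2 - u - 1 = (u + 1)*(u^2 - 1) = (u - 1)*(u + 1)*(u + 1)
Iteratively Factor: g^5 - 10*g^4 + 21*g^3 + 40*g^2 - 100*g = (g + 2)*(g^4 - 12*g^3 + 45*g^2 - 50*g) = (g - 5)*(g + 2)*(g^3 - 7*g^2 + 10*g) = (g - 5)*(g - 2)*(g + 2)*(g^2 - 5*g) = (g - 5)^2*(g - 2)*(g + 2)*(g)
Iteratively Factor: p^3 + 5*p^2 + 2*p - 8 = (p + 2)*(p^2 + 3*p - 4) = (p + 2)*(p + 4)*(p - 1)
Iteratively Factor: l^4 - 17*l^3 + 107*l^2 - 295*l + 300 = (l - 4)*(l^3 - 13*l^2 + 55*l - 75) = (l - 4)*(l - 3)*(l^2 - 10*l + 25) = (l - 5)*(l - 4)*(l - 3)*(l - 5)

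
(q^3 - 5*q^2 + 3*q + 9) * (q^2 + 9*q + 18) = q^5 + 4*q^4 - 24*q^3 - 54*q^2 + 135*q + 162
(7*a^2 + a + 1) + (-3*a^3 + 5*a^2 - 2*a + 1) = -3*a^3 + 12*a^2 - a + 2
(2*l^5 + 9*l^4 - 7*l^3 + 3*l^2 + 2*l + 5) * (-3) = -6*l^5 - 27*l^4 + 21*l^3 - 9*l^2 - 6*l - 15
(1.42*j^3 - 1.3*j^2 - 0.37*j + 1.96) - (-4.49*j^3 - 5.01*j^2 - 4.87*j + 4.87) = 5.91*j^3 + 3.71*j^2 + 4.5*j - 2.91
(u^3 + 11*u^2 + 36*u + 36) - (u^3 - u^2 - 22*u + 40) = 12*u^2 + 58*u - 4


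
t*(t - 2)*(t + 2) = t^3 - 4*t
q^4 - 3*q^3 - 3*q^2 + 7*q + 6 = (q - 3)*(q - 2)*(q + 1)^2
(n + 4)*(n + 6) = n^2 + 10*n + 24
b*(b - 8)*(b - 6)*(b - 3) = b^4 - 17*b^3 + 90*b^2 - 144*b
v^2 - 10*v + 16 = (v - 8)*(v - 2)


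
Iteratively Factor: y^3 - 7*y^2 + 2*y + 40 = (y + 2)*(y^2 - 9*y + 20) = (y - 5)*(y + 2)*(y - 4)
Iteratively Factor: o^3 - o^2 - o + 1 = (o + 1)*(o^2 - 2*o + 1) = (o - 1)*(o + 1)*(o - 1)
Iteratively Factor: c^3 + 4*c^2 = (c)*(c^2 + 4*c) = c^2*(c + 4)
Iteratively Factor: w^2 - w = (w - 1)*(w)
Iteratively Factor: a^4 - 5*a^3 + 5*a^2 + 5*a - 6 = (a - 1)*(a^3 - 4*a^2 + a + 6) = (a - 1)*(a + 1)*(a^2 - 5*a + 6) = (a - 2)*(a - 1)*(a + 1)*(a - 3)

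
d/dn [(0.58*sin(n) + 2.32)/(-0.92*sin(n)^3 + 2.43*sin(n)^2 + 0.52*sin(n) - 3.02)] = (1.0672*sin(n)^3 + 4.9938*sin(n)^2 - 11.2752*sin(n) - 2.958)*cos(n)/(0.8464*sin(n)^6 - 4.4712*sin(n)^5 + 4.9481*sin(n)^4 + 8.084*sin(n)^3 - 14.4068*sin(n)^2 - 3.1408*sin(n) + 9.1204)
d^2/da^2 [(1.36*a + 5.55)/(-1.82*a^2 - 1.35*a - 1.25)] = (-(1.36*a + 5.55)*(3.64*a + 1.35)*(7.28*a + 2.7) + (14.8512*a + 23.874)*(1.82*a^2 + 1.35*a + 1.25))/(1.82*a^2 + 1.35*a + 1.25)^3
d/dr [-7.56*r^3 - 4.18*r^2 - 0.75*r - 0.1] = -22.68*r^2 - 8.36*r - 0.75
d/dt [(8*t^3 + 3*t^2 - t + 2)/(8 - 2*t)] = (-16*t^3 + 93*t^2 + 24*t - 2)/(2*(t^2 - 8*t + 16))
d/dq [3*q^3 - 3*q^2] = 3*q*(3*q - 2)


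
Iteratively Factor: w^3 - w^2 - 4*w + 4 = (w - 2)*(w^2 + w - 2) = (w - 2)*(w + 2)*(w - 1)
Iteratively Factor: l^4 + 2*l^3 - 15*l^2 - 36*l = (l)*(l^3 + 2*l^2 - 15*l - 36) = l*(l + 3)*(l^2 - l - 12) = l*(l - 4)*(l + 3)*(l + 3)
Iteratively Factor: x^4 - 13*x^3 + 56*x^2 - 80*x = (x - 4)*(x^3 - 9*x^2 + 20*x) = (x - 4)^2*(x^2 - 5*x) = (x - 5)*(x - 4)^2*(x)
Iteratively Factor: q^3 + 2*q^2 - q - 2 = (q + 1)*(q^2 + q - 2) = (q + 1)*(q + 2)*(q - 1)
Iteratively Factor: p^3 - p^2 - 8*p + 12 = (p + 3)*(p^2 - 4*p + 4) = (p - 2)*(p + 3)*(p - 2)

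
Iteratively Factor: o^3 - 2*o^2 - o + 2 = (o - 2)*(o^2 - 1) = (o - 2)*(o + 1)*(o - 1)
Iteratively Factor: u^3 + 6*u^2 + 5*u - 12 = (u - 1)*(u^2 + 7*u + 12) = (u - 1)*(u + 3)*(u + 4)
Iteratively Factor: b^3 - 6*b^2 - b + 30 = (b - 5)*(b^2 - b - 6) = (b - 5)*(b + 2)*(b - 3)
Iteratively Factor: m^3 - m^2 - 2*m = (m + 1)*(m^2 - 2*m) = (m - 2)*(m + 1)*(m)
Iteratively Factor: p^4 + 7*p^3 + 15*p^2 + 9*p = (p + 3)*(p^3 + 4*p^2 + 3*p) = (p + 1)*(p + 3)*(p^2 + 3*p) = (p + 1)*(p + 3)^2*(p)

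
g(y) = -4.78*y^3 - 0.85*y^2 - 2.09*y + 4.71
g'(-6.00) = -508.13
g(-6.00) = 1019.13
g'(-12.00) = -2046.65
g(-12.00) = 8167.23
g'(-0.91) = -12.42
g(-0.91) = 9.51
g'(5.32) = -416.99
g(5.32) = -750.18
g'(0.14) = -2.61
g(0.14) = 4.39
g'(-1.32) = -24.83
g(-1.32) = 16.98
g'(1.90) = -57.09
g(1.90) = -35.12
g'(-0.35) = -3.25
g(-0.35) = 5.54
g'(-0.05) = -2.04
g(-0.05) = 4.81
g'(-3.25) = -148.03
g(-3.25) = 166.61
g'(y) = -14.34*y^2 - 1.7*y - 2.09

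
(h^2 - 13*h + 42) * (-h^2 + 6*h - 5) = -h^4 + 19*h^3 - 125*h^2 + 317*h - 210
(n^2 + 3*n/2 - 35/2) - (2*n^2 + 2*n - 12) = -n^2 - n/2 - 11/2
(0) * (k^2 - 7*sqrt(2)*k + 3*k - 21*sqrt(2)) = 0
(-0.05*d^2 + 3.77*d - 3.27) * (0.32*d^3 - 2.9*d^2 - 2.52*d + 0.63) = -0.016*d^5 + 1.3514*d^4 - 11.8534*d^3 - 0.0489000000000003*d^2 + 10.6155*d - 2.0601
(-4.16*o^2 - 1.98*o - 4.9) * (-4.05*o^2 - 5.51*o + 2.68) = 16.848*o^4 + 30.9406*o^3 + 19.606*o^2 + 21.6926*o - 13.132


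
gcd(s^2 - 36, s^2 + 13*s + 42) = s + 6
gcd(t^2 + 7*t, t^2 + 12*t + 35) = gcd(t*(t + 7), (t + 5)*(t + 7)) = t + 7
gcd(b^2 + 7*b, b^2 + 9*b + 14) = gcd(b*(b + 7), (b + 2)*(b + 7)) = b + 7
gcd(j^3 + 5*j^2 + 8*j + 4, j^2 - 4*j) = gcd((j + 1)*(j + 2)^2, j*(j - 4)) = 1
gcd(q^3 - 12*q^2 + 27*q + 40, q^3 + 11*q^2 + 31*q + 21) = q + 1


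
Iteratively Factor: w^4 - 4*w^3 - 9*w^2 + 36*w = (w)*(w^3 - 4*w^2 - 9*w + 36) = w*(w - 4)*(w^2 - 9) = w*(w - 4)*(w - 3)*(w + 3)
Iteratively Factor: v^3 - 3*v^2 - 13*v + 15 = (v + 3)*(v^2 - 6*v + 5) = (v - 5)*(v + 3)*(v - 1)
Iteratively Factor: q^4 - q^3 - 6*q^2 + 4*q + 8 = (q + 1)*(q^3 - 2*q^2 - 4*q + 8) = (q - 2)*(q + 1)*(q^2 - 4) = (q - 2)*(q + 1)*(q + 2)*(q - 2)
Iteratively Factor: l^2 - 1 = (l + 1)*(l - 1)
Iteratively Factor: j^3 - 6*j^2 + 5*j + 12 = (j + 1)*(j^2 - 7*j + 12) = (j - 3)*(j + 1)*(j - 4)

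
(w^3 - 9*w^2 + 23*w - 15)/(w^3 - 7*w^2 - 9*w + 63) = (w^2 - 6*w + 5)/(w^2 - 4*w - 21)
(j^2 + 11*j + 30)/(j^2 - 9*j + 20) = (j^2 + 11*j + 30)/(j^2 - 9*j + 20)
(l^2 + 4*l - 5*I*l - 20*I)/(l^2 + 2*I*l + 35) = (l + 4)/(l + 7*I)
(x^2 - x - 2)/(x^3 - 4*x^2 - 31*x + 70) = (x + 1)/(x^2 - 2*x - 35)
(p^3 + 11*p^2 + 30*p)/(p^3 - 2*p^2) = (p^2 + 11*p + 30)/(p*(p - 2))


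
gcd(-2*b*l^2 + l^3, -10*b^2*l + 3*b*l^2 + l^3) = 2*b*l - l^2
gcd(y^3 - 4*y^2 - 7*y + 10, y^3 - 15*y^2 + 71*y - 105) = y - 5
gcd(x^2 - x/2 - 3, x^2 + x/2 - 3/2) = x + 3/2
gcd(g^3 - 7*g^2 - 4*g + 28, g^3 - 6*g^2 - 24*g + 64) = g - 2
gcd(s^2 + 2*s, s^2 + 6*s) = s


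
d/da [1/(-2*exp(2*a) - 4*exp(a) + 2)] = (exp(a) + 1)*exp(a)/(exp(2*a) + 2*exp(a) - 1)^2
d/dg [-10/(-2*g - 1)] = -20/(2*g + 1)^2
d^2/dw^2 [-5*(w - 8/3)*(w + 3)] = -10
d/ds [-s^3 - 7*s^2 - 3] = s*(-3*s - 14)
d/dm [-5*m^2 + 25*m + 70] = 25 - 10*m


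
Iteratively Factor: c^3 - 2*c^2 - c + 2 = (c + 1)*(c^2 - 3*c + 2) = (c - 1)*(c + 1)*(c - 2)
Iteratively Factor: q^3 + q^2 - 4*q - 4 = (q + 2)*(q^2 - q - 2) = (q - 2)*(q + 2)*(q + 1)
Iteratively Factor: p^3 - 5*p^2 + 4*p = (p)*(p^2 - 5*p + 4) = p*(p - 4)*(p - 1)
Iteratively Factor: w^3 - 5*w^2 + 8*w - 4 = (w - 2)*(w^2 - 3*w + 2) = (w - 2)^2*(w - 1)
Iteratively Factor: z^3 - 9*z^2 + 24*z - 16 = (z - 4)*(z^2 - 5*z + 4) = (z - 4)^2*(z - 1)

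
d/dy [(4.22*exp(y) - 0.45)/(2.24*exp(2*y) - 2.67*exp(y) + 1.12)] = (-9.4528*exp(2*y) + 2.016*exp(y) + 3.5249)*exp(y)/(5.0176*exp(4*y) - 11.9616*exp(3*y) + 12.1465*exp(2*y) - 5.9808*exp(y) + 1.2544)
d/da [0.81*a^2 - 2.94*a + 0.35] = 1.62*a - 2.94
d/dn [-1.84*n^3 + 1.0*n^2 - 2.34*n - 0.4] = -5.52*n^2 + 2.0*n - 2.34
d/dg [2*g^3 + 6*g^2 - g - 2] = 6*g^2 + 12*g - 1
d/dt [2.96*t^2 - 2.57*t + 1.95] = 5.92*t - 2.57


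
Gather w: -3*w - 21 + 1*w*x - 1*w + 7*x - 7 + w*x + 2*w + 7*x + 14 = w*(2*x - 2) + 14*x - 14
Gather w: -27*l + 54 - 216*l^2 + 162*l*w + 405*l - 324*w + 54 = -216*l^2 + 378*l + w*(162*l - 324) + 108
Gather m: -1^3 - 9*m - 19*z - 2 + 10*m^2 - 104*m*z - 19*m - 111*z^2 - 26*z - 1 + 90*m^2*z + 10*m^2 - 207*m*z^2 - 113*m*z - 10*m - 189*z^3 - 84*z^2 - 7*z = m^2*(90*z + 20) + m*(-207*z^2 - 217*z - 38) - 189*z^3 - 195*z^2 - 52*z - 4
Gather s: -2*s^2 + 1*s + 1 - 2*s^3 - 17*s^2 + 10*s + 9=-2*s^3 - 19*s^2 + 11*s + 10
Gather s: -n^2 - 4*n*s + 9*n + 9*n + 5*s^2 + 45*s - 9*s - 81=-n^2 + 18*n + 5*s^2 + s*(36 - 4*n) - 81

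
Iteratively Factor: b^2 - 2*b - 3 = (b + 1)*(b - 3)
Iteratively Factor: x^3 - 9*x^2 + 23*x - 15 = (x - 1)*(x^2 - 8*x + 15) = (x - 3)*(x - 1)*(x - 5)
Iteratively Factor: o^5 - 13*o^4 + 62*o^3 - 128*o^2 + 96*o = (o)*(o^4 - 13*o^3 + 62*o^2 - 128*o + 96) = o*(o - 3)*(o^3 - 10*o^2 + 32*o - 32) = o*(o - 4)*(o - 3)*(o^2 - 6*o + 8) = o*(o - 4)*(o - 3)*(o - 2)*(o - 4)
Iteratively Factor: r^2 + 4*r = (r)*(r + 4)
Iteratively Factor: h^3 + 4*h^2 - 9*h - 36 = (h + 4)*(h^2 - 9) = (h - 3)*(h + 4)*(h + 3)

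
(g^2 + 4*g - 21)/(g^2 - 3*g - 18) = (-g^2 - 4*g + 21)/(-g^2 + 3*g + 18)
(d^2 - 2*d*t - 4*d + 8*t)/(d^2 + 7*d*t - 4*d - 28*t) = (d - 2*t)/(d + 7*t)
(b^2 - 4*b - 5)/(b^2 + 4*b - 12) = (b^2 - 4*b - 5)/(b^2 + 4*b - 12)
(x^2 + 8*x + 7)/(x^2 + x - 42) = (x + 1)/(x - 6)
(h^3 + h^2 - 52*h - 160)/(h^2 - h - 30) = (h^2 - 4*h - 32)/(h - 6)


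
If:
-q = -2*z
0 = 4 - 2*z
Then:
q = 4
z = 2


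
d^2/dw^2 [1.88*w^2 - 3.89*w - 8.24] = 3.76000000000000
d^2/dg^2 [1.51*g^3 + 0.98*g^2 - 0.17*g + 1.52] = 9.06*g + 1.96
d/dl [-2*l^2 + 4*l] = 4 - 4*l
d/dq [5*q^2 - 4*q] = 10*q - 4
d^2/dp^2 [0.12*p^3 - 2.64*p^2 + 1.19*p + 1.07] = 0.72*p - 5.28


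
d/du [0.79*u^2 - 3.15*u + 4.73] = 1.58*u - 3.15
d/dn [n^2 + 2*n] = 2*n + 2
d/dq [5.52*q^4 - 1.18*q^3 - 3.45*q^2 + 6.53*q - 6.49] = 22.08*q^3 - 3.54*q^2 - 6.9*q + 6.53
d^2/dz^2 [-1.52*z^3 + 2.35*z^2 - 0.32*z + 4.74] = 4.7 - 9.12*z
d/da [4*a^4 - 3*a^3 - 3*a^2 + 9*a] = 16*a^3 - 9*a^2 - 6*a + 9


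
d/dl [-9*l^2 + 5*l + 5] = 5 - 18*l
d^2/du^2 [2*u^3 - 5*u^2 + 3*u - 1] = 12*u - 10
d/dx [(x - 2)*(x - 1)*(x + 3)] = 3*x^2 - 7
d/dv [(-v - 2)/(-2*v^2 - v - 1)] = (2*v^2 + v - (v + 2)*(4*v + 1) + 1)/(2*v^2 + v + 1)^2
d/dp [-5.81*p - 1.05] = -5.81000000000000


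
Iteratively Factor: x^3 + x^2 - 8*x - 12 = (x + 2)*(x^2 - x - 6) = (x + 2)^2*(x - 3)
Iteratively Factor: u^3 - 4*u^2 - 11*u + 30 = (u + 3)*(u^2 - 7*u + 10) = (u - 2)*(u + 3)*(u - 5)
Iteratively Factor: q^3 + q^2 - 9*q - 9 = (q + 1)*(q^2 - 9) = (q - 3)*(q + 1)*(q + 3)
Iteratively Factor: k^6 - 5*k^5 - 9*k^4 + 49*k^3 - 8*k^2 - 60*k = (k - 2)*(k^5 - 3*k^4 - 15*k^3 + 19*k^2 + 30*k) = k*(k - 2)*(k^4 - 3*k^3 - 15*k^2 + 19*k + 30) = k*(k - 2)^2*(k^3 - k^2 - 17*k - 15) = k*(k - 2)^2*(k + 3)*(k^2 - 4*k - 5) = k*(k - 5)*(k - 2)^2*(k + 3)*(k + 1)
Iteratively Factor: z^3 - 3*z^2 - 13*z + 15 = (z - 5)*(z^2 + 2*z - 3) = (z - 5)*(z - 1)*(z + 3)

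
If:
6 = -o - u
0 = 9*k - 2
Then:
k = 2/9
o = -u - 6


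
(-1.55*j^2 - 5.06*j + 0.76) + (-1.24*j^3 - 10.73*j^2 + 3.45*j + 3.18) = -1.24*j^3 - 12.28*j^2 - 1.61*j + 3.94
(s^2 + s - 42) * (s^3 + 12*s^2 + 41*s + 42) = s^5 + 13*s^4 + 11*s^3 - 421*s^2 - 1680*s - 1764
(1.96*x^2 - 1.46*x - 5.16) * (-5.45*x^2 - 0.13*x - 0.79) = -10.682*x^4 + 7.7022*x^3 + 26.7634*x^2 + 1.8242*x + 4.0764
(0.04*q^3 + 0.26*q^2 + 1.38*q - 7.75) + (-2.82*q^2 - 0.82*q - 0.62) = 0.04*q^3 - 2.56*q^2 + 0.56*q - 8.37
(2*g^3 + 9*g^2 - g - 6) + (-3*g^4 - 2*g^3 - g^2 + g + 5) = -3*g^4 + 8*g^2 - 1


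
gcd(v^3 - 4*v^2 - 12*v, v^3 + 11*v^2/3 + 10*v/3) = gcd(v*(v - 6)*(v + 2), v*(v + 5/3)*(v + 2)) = v^2 + 2*v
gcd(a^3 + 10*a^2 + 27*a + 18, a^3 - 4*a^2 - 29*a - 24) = a^2 + 4*a + 3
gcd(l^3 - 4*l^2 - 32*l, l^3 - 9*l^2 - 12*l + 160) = l^2 - 4*l - 32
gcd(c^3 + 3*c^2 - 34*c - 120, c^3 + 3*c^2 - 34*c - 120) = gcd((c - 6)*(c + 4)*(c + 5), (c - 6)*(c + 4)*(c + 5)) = c^3 + 3*c^2 - 34*c - 120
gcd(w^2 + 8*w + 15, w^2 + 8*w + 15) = w^2 + 8*w + 15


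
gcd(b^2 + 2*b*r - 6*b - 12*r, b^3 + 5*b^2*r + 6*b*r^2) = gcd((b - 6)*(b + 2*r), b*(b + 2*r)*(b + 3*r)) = b + 2*r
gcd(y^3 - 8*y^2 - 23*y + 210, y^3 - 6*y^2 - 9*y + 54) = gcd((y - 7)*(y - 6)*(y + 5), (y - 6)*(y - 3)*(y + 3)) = y - 6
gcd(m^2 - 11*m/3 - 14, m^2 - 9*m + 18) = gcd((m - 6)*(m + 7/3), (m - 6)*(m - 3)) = m - 6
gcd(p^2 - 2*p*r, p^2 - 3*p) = p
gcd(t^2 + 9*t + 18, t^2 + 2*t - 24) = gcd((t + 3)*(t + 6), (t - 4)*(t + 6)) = t + 6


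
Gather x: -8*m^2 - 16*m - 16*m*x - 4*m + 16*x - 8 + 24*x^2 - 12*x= -8*m^2 - 20*m + 24*x^2 + x*(4 - 16*m) - 8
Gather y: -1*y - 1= -y - 1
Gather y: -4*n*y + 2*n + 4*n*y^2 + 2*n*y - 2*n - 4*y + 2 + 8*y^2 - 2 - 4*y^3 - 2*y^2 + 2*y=-4*y^3 + y^2*(4*n + 6) + y*(-2*n - 2)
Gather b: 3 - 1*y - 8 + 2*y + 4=y - 1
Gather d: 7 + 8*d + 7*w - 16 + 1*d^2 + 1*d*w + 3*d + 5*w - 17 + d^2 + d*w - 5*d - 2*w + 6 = 2*d^2 + d*(2*w + 6) + 10*w - 20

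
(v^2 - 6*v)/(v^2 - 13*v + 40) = v*(v - 6)/(v^2 - 13*v + 40)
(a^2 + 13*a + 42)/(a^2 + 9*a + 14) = (a + 6)/(a + 2)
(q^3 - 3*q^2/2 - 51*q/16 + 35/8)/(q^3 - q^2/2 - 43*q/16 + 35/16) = (q - 2)/(q - 1)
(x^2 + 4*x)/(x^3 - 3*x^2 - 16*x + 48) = x/(x^2 - 7*x + 12)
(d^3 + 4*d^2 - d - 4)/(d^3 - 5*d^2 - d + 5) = (d + 4)/(d - 5)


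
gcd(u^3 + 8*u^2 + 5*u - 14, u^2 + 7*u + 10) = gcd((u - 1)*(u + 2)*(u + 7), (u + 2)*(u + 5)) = u + 2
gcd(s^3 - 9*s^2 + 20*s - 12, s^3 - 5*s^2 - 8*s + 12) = s^2 - 7*s + 6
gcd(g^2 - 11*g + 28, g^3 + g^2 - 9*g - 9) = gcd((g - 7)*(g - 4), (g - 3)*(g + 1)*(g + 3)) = 1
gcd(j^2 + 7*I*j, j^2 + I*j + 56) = 1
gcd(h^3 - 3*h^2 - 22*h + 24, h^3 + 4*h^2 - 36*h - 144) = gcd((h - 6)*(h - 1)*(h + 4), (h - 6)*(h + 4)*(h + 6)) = h^2 - 2*h - 24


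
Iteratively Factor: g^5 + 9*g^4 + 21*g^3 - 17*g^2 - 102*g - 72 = (g + 4)*(g^4 + 5*g^3 + g^2 - 21*g - 18) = (g + 1)*(g + 4)*(g^3 + 4*g^2 - 3*g - 18) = (g + 1)*(g + 3)*(g + 4)*(g^2 + g - 6) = (g - 2)*(g + 1)*(g + 3)*(g + 4)*(g + 3)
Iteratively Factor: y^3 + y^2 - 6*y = (y + 3)*(y^2 - 2*y) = y*(y + 3)*(y - 2)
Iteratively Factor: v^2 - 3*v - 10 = (v + 2)*(v - 5)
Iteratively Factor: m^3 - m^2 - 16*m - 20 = (m + 2)*(m^2 - 3*m - 10) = (m + 2)^2*(m - 5)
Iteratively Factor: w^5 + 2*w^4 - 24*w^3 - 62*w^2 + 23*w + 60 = (w + 1)*(w^4 + w^3 - 25*w^2 - 37*w + 60) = (w + 1)*(w + 3)*(w^3 - 2*w^2 - 19*w + 20) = (w - 1)*(w + 1)*(w + 3)*(w^2 - w - 20) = (w - 1)*(w + 1)*(w + 3)*(w + 4)*(w - 5)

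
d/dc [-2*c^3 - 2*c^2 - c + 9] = -6*c^2 - 4*c - 1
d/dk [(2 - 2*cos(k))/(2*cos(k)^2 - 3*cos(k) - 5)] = 4*(sin(k)^2 + 2*cos(k) - 5)*sin(k)/((cos(k) + 1)^2*(2*cos(k) - 5)^2)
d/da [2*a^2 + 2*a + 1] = 4*a + 2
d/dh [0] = 0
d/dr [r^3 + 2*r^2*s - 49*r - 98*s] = 3*r^2 + 4*r*s - 49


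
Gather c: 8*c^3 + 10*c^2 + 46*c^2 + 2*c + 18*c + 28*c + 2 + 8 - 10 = 8*c^3 + 56*c^2 + 48*c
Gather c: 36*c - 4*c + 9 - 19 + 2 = 32*c - 8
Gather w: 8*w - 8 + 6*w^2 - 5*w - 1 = 6*w^2 + 3*w - 9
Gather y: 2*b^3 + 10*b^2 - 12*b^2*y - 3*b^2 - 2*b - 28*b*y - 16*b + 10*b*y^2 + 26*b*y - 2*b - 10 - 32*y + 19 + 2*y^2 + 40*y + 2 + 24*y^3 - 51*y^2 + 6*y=2*b^3 + 7*b^2 - 20*b + 24*y^3 + y^2*(10*b - 49) + y*(-12*b^2 - 2*b + 14) + 11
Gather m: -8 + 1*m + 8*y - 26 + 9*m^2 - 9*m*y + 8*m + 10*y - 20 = 9*m^2 + m*(9 - 9*y) + 18*y - 54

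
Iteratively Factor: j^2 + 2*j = (j + 2)*(j)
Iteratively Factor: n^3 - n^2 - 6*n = (n)*(n^2 - n - 6) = n*(n + 2)*(n - 3)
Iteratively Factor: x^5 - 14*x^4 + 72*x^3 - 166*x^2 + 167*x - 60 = (x - 4)*(x^4 - 10*x^3 + 32*x^2 - 38*x + 15) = (x - 4)*(x - 1)*(x^3 - 9*x^2 + 23*x - 15) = (x - 5)*(x - 4)*(x - 1)*(x^2 - 4*x + 3) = (x - 5)*(x - 4)*(x - 1)^2*(x - 3)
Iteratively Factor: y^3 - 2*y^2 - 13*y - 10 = (y - 5)*(y^2 + 3*y + 2) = (y - 5)*(y + 1)*(y + 2)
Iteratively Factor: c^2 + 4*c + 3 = (c + 3)*(c + 1)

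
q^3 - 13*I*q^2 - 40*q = q*(q - 8*I)*(q - 5*I)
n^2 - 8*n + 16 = (n - 4)^2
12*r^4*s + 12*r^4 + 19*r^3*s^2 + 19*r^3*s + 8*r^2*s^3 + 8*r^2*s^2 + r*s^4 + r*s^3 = (r + s)*(3*r + s)*(4*r + s)*(r*s + r)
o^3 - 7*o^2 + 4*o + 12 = (o - 6)*(o - 2)*(o + 1)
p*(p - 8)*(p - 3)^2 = p^4 - 14*p^3 + 57*p^2 - 72*p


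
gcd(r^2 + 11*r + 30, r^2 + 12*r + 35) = r + 5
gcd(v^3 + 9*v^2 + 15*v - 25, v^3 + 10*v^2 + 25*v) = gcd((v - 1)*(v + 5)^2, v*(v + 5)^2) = v^2 + 10*v + 25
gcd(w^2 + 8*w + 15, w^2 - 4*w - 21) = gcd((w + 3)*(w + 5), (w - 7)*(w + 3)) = w + 3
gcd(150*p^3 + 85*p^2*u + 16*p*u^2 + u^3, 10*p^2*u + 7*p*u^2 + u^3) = 5*p + u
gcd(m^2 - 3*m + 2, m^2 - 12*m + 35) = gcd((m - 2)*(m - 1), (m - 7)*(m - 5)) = 1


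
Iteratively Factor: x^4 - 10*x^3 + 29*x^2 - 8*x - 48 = (x - 4)*(x^3 - 6*x^2 + 5*x + 12) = (x - 4)*(x - 3)*(x^2 - 3*x - 4) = (x - 4)^2*(x - 3)*(x + 1)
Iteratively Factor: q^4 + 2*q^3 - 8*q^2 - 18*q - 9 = (q + 1)*(q^3 + q^2 - 9*q - 9) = (q + 1)*(q + 3)*(q^2 - 2*q - 3) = (q - 3)*(q + 1)*(q + 3)*(q + 1)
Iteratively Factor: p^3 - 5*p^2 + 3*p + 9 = (p - 3)*(p^2 - 2*p - 3) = (p - 3)*(p + 1)*(p - 3)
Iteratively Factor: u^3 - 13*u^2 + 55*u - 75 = (u - 5)*(u^2 - 8*u + 15) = (u - 5)*(u - 3)*(u - 5)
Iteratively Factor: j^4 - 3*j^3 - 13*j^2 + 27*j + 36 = (j - 3)*(j^3 - 13*j - 12) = (j - 4)*(j - 3)*(j^2 + 4*j + 3) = (j - 4)*(j - 3)*(j + 1)*(j + 3)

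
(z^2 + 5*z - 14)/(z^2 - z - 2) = (z + 7)/(z + 1)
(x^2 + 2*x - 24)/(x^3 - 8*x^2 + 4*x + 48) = (x + 6)/(x^2 - 4*x - 12)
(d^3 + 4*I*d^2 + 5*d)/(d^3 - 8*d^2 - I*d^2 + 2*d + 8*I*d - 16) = d*(d^2 + 4*I*d + 5)/(d^3 - d^2*(8 + I) + 2*d*(1 + 4*I) - 16)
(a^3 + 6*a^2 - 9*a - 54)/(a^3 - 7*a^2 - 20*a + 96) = (a^2 + 9*a + 18)/(a^2 - 4*a - 32)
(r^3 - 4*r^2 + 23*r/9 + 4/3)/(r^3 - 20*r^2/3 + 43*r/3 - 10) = (9*r^2 - 9*r - 4)/(3*(3*r^2 - 11*r + 10))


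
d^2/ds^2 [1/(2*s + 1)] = 8/(2*s + 1)^3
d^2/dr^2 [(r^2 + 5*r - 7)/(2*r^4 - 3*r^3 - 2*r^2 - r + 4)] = 6*(4*r^8 + 34*r^7 - 169*r^6 + 239*r^5 - 37*r^4 - 207*r^3 + 191*r^2 - 58*r - 9)/(8*r^12 - 36*r^11 + 30*r^10 + 33*r^9 + 54*r^8 - 183*r^7 - 26*r^6 + 75*r^5 + 210*r^4 - 97*r^3 - 84*r^2 - 48*r + 64)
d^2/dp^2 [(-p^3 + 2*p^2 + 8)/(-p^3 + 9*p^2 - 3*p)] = 2*(7*p^6 - 9*p^5 - 30*p^4 + 531*p^3 - 2016*p^2 + 648*p - 72)/(p^3*(p^6 - 27*p^5 + 252*p^4 - 891*p^3 + 756*p^2 - 243*p + 27))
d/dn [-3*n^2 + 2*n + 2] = 2 - 6*n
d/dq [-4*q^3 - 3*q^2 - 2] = 6*q*(-2*q - 1)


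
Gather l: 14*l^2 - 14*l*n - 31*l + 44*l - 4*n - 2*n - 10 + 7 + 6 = 14*l^2 + l*(13 - 14*n) - 6*n + 3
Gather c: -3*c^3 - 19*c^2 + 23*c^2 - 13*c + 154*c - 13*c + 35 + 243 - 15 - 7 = -3*c^3 + 4*c^2 + 128*c + 256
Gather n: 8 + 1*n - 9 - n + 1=0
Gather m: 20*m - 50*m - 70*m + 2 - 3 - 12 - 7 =-100*m - 20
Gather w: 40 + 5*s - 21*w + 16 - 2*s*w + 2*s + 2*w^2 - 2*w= 7*s + 2*w^2 + w*(-2*s - 23) + 56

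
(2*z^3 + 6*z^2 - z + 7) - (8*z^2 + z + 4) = 2*z^3 - 2*z^2 - 2*z + 3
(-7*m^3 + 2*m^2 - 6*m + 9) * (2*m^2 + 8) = -14*m^5 + 4*m^4 - 68*m^3 + 34*m^2 - 48*m + 72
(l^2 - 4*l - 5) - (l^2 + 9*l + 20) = -13*l - 25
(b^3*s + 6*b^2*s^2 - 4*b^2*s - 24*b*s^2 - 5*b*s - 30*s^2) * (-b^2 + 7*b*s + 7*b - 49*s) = -b^5*s + b^4*s^2 + 11*b^4*s + 42*b^3*s^3 - 11*b^3*s^2 - 23*b^3*s - 462*b^2*s^3 + 23*b^2*s^2 - 35*b^2*s + 966*b*s^3 + 35*b*s^2 + 1470*s^3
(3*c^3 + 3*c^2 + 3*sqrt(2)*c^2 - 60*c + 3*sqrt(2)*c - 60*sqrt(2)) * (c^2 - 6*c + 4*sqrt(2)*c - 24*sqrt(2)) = 3*c^5 - 15*c^4 + 15*sqrt(2)*c^4 - 75*sqrt(2)*c^3 - 54*c^3 - 390*sqrt(2)*c^2 + 240*c^2 - 624*c + 1800*sqrt(2)*c + 2880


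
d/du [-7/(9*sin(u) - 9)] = 7*cos(u)/(9*(sin(u) - 1)^2)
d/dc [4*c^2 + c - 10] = 8*c + 1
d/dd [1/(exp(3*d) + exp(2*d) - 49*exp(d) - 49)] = (-3*exp(2*d) - 2*exp(d) + 49)*exp(d)/(exp(3*d) + exp(2*d) - 49*exp(d) - 49)^2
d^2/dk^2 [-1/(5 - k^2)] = 2*(3*k^2 + 5)/(k^2 - 5)^3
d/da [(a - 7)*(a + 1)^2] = (a + 1)*(3*a - 13)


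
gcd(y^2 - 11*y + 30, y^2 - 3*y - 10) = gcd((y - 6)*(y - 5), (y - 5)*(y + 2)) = y - 5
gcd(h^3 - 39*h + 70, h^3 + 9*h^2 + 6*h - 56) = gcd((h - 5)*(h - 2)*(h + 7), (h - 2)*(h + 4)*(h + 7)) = h^2 + 5*h - 14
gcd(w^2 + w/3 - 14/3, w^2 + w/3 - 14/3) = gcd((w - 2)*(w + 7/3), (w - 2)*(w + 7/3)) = w^2 + w/3 - 14/3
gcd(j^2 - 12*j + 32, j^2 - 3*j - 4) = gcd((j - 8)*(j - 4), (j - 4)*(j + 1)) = j - 4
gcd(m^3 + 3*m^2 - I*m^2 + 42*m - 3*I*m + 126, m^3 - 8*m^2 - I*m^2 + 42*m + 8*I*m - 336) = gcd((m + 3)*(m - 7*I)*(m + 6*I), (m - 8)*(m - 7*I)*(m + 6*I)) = m^2 - I*m + 42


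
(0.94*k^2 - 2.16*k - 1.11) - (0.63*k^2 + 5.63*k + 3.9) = 0.31*k^2 - 7.79*k - 5.01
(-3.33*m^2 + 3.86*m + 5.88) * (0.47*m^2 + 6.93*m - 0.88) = -1.5651*m^4 - 21.2627*m^3 + 32.4438*m^2 + 37.3516*m - 5.1744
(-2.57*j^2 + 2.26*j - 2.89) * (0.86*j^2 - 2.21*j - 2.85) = -2.2102*j^4 + 7.6233*j^3 - 0.1555*j^2 - 0.0541*j + 8.2365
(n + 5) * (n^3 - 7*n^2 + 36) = n^4 - 2*n^3 - 35*n^2 + 36*n + 180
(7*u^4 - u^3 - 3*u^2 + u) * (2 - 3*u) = -21*u^5 + 17*u^4 + 7*u^3 - 9*u^2 + 2*u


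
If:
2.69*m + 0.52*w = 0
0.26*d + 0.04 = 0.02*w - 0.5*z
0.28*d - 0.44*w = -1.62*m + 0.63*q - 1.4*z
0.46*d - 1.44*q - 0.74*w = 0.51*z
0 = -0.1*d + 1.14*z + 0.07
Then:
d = -0.05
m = 0.05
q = 0.14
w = -0.26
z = -0.07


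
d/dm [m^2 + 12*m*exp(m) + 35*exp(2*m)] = 12*m*exp(m) + 2*m + 70*exp(2*m) + 12*exp(m)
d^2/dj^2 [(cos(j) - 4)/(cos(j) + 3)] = 7*(cos(j)^2 - 3*cos(j) - 2)/(cos(j) + 3)^3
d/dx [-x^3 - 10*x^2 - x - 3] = -3*x^2 - 20*x - 1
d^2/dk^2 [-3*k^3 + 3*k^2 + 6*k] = 6 - 18*k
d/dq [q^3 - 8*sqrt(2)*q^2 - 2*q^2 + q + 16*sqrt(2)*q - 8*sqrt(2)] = 3*q^2 - 16*sqrt(2)*q - 4*q + 1 + 16*sqrt(2)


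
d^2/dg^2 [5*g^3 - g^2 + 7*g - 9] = 30*g - 2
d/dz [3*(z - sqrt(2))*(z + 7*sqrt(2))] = 6*z + 18*sqrt(2)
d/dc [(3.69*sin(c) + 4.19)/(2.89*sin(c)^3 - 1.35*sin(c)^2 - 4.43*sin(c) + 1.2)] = (-21.3282*sin(c)^3 - 31.3458*sin(c)^2 + 11.313*sin(c) + 22.9897)*cos(c)/(8.3521*sin(c)^6 - 7.803*sin(c)^5 - 23.7829*sin(c)^4 + 18.897*sin(c)^3 + 16.3849*sin(c)^2 - 10.632*sin(c) + 1.44)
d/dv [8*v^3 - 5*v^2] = 2*v*(12*v - 5)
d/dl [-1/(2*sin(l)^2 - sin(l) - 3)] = (4*sin(l) - 1)*cos(l)/(sin(l) + cos(2*l) + 2)^2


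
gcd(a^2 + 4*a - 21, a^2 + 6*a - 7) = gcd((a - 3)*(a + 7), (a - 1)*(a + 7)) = a + 7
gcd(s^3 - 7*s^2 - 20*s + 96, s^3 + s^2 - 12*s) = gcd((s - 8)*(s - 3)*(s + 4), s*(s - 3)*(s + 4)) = s^2 + s - 12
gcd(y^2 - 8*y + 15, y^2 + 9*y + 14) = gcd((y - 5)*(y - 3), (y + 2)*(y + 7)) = 1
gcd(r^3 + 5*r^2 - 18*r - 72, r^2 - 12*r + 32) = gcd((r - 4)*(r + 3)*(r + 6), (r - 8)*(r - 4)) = r - 4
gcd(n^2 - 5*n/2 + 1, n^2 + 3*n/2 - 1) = n - 1/2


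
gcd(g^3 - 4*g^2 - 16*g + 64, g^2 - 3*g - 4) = g - 4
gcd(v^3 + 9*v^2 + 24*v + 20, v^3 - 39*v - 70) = v^2 + 7*v + 10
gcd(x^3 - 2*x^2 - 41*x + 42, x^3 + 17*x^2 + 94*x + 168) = x + 6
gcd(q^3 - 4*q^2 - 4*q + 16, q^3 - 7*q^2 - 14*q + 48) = q - 2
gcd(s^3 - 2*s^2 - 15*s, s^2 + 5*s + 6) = s + 3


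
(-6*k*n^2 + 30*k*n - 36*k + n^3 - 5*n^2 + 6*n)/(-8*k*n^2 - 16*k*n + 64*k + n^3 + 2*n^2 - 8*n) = (6*k*n - 18*k - n^2 + 3*n)/(8*k*n + 32*k - n^2 - 4*n)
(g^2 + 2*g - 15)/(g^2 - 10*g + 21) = (g + 5)/(g - 7)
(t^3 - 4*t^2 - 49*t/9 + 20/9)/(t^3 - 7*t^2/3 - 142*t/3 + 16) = (3*t^2 - 11*t - 20)/(3*(t^2 - 2*t - 48))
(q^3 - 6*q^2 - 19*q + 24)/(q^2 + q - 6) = (q^2 - 9*q + 8)/(q - 2)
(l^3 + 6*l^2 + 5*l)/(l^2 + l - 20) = l*(l + 1)/(l - 4)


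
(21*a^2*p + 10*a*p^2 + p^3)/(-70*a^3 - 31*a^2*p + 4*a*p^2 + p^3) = p*(3*a + p)/(-10*a^2 - 3*a*p + p^2)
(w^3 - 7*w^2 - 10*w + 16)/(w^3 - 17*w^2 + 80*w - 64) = (w + 2)/(w - 8)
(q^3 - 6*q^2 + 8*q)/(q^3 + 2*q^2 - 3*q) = (q^2 - 6*q + 8)/(q^2 + 2*q - 3)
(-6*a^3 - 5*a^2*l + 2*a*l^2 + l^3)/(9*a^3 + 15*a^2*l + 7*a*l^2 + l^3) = (-2*a + l)/(3*a + l)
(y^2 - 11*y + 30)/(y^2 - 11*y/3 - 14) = 3*(y - 5)/(3*y + 7)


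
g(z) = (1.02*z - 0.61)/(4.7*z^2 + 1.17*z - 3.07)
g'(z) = (-9.4*z - 1.17)*(1.02*z - 0.61)/(4.7*z^2 + 1.17*z - 3.07)^2 + 1.02/(4.7*z^2 + 1.17*z - 3.07) = (-4.794*z^2 + 5.734*z - 2.4177)/(22.09*z^4 + 10.998*z^3 - 27.4891*z^2 - 7.1838*z + 9.4249)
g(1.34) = 0.11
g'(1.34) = -0.07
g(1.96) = 0.08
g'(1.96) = -0.03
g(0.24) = 0.15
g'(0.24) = -0.21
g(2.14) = 0.08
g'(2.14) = -0.03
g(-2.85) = -0.11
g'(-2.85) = -0.06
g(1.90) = 0.08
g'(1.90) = -0.03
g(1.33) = 0.11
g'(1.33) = -0.07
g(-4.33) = -0.06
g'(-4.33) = -0.02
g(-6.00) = -0.04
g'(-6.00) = -0.01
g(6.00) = 0.03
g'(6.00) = -0.00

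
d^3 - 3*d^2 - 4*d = d*(d - 4)*(d + 1)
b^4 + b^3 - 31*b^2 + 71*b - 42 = (b - 3)*(b - 2)*(b - 1)*(b + 7)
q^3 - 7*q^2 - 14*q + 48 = (q - 8)*(q - 2)*(q + 3)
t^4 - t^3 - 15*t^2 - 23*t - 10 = (t - 5)*(t + 1)^2*(t + 2)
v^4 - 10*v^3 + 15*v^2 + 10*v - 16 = (v - 8)*(v - 2)*(v - 1)*(v + 1)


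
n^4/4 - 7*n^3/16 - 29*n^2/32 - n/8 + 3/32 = (n/4 + 1/4)*(n - 3)*(n - 1/4)*(n + 1/2)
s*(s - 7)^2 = s^3 - 14*s^2 + 49*s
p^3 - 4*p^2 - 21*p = p*(p - 7)*(p + 3)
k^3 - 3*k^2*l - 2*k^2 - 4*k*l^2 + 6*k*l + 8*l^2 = (k - 2)*(k - 4*l)*(k + l)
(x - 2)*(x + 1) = x^2 - x - 2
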